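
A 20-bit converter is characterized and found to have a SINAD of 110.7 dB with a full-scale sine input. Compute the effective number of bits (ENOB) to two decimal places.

18.10 bits

ENOB = (SINAD − 1.76) / 6.02 = (110.7 − 1.76)/6.02 = 18.096.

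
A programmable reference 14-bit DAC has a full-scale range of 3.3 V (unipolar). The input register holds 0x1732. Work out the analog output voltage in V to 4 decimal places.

LSB = 3.3 V / 2^14 = 201.42 µV.
Code 0x1732 = 5938 decimal.
V_out = 0 + 5938 × 0.000201416 V = 1.19601 V.

1.1960 V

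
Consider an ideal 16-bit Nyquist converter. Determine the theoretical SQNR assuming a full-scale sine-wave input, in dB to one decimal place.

98.1 dB

SNR ≈ 6.02·N + 1.76 dB = 6.02·16 + 1.76 = 98.08 dB.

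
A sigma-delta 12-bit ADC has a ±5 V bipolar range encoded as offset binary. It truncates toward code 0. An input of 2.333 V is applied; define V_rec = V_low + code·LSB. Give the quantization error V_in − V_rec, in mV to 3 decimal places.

Step size: 10 V ÷ 2^12 = 2.441 mV.
Scaled input = 3003.5968 LSBs, so code = 3003.
V_rec = (−5) + 3003·0.00244141 = 2.331543 V.
Difference: 0.00145703 V → 1.457 mV.

1.457 mV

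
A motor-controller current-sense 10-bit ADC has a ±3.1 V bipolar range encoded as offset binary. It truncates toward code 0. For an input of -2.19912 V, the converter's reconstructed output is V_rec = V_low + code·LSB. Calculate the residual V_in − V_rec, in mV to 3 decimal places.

4.786 mV

LSB = 6.2/2^10 = 6.055 mV.
(-2.19912 − (−3.1))/0.00605469 = 148.7905; ⌊·⌋ gives code 148.
Code 148 maps back to (−3.1) + 148×0.00605469 V = -2.2039063 V.
Error = -2.19912 − (−2.2039063) = 0.00478625 V = 4.786 mV.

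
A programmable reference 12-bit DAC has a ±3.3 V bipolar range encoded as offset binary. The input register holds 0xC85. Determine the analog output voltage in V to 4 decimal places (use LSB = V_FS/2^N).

LSB = 6.6 V / 2^12 = 1.611 mV.
Code 0xC85 = 3205 decimal.
V_out = (−3.3) + 3205 × 0.00161133 V = 1.86431 V.

1.8643 V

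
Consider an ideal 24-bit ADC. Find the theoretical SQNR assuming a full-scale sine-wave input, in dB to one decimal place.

146.2 dB

SNR ≈ 6.02·N + 1.76 dB = 6.02·24 + 1.76 = 146.24 dB.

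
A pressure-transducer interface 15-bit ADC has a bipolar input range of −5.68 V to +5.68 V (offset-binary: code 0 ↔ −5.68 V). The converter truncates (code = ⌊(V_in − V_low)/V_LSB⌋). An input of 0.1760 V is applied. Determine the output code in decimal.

Full-scale span = 11.36 V; LSB = 11.36/2^15 = 346.68 µV.
(0.1760 − (−5.68)) / 0.00034668 = 16891.673 LSBs.
So the output code is 16891.

code 16891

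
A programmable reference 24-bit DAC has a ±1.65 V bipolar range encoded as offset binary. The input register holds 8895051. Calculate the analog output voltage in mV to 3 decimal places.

LSB = 3.3 V / 2^24 = 0.20 µV.
V_out = (−1.65) + 8895051 × 1.96695e-07 V = 0.099615 V.
= 99.615 mV.

99.615 mV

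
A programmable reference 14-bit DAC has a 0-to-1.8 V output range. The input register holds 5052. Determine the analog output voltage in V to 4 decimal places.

LSB = 1.8 V / 2^14 = 109.86 µV.
V_out = 0 + 5052 × 0.000109863 V = 0.555029 V.

0.5550 V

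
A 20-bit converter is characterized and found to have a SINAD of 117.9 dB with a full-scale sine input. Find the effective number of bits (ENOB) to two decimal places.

ENOB = (SINAD − 1.76) / 6.02 = (117.9 − 1.76)/6.02 = 19.292.

19.29 bits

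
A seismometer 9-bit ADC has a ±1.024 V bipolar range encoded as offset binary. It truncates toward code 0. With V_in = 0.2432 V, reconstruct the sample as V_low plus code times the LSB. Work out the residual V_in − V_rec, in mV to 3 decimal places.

One LSB is 2.048 V / 512 = 4.000 mV.
Scaled input = 316.8000 LSBs, so code = 316.
Reconstructed: 0.24 V.
Error = 0.2432 − 0.24 = 0.0032 V = 3.200 mV.

3.200 mV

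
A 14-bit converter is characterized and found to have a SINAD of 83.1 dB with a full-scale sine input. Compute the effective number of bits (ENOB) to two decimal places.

13.51 bits

ENOB = (SINAD − 1.76) / 6.02 = (83.1 − 1.76)/6.02 = 13.512.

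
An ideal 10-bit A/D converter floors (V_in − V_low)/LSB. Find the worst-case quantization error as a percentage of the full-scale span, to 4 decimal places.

Truncating → worst-case error = 1 LSB = V_FS/2^10, so 100/1024 = 0.0976562 % of full scale.

0.0977 %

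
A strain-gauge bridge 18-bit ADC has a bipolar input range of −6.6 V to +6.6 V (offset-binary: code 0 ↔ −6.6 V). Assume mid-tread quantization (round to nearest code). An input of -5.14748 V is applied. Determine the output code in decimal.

code 28846

With 262144 levels over 13.2 V, one step is 50.35 µV.
(V_in − V_low)/LSB = (-5.14748 − (−6.6)) / 5.0354e-05 = 28846.167.
round(28846.167) = 28846.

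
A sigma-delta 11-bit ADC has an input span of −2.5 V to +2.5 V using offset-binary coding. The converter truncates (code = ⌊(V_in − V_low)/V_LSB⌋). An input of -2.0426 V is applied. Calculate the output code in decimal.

code 187

Full-scale span = 5 V; LSB = 5/2^11 = 2.441 mV.
(V_in − V_low)/LSB = (-2.0426 − (−2.5)) / 0.00244141 = 187.351.
Floor → code 187.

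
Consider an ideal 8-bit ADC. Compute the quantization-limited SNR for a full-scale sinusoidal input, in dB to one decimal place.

49.9 dB

SNR ≈ 6.02·N + 1.76 dB = 6.02·8 + 1.76 = 49.92 dB.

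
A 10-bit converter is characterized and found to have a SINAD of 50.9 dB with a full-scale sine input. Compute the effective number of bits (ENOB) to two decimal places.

8.16 bits

ENOB = (SINAD − 1.76) / 6.02 = (50.9 − 1.76)/6.02 = 8.163.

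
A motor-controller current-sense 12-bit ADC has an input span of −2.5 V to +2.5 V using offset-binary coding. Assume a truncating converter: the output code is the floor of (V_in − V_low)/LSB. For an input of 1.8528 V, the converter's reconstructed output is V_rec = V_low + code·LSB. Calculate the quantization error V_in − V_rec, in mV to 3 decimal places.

One LSB is 5 V / 4096 = 1.221 mV.
(1.8528 − (−2.5))/0.0012207 = 3565.8138; ⌊·⌋ gives code 3565.
Code 3565 maps back to (−2.5) + 3565×0.0012207 V = 1.8518066 V.
Error = 1.8528 − 1.8518066 = 0.000993359 V = 0.993 mV.

0.993 mV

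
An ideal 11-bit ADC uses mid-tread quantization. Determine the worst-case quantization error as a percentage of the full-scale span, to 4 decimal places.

Rounding → worst-case error = ½ LSB = V_FS/2^12, so 100/4096 = 0.0244141 % of full scale.

0.0244 %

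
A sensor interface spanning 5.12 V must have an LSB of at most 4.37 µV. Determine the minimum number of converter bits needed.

Number of steps required ≥ 5.12 V / 4.37 µV = 1171624.71.
Need 2^N ≥ 1171624.71; 2^20 = 1048576, 2^21 = 2097152.
Minimum N = 21.

21 bits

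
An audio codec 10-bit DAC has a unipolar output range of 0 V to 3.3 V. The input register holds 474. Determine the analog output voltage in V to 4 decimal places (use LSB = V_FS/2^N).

1.5275 V

LSB = 3.3 V / 2^10 = 3.223 mV.
V_out = 0 + 474 × 0.00322266 V = 1.52754 V.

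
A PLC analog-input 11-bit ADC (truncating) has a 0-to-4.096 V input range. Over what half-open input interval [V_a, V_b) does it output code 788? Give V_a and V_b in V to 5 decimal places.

[1.57600 V, 1.57800 V)

LSB = 4.096/2^11 = 2.000 mV.
V_a = V_low + 788·LSB = 1.576 V; V_b = V_low + 789·LSB = 1.578 V.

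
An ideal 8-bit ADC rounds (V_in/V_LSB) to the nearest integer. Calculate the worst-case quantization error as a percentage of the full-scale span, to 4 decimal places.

Rounding → worst-case error = ½ LSB = V_FS/2^9, so 100/512 = 0.195312 % of full scale.

0.1953 %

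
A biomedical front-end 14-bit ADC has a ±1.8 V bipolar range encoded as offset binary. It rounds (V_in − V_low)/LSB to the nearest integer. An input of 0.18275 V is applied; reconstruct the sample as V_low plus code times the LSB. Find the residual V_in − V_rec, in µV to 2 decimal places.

-62.50 µV

Step size: 3.6 V ÷ 2^14 = 219.73 µV.
Scaled input = 9023.7156 LSBs, so code = 9024.
V_rec = (−1.8) + 9024·0.000219727 = 0.1828125 V.
Error = 0.18275 − 0.1828125 = -6.25e-05 V = -62.50 µV.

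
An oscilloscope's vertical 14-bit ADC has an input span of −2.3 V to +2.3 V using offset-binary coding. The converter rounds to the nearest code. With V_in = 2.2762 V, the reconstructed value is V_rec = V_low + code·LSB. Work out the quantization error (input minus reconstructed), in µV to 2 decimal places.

64.75 µV

One LSB is 4.6 V / 16384 = 280.76 µV.
(V_in − V_low)/LSB = (2.2762 − (−2.3))/0.000280762 = 16299.2306 → code 16299 (round).
Code 16299 maps back to (−2.3) + 16299×0.000280762 V = 2.2761353 V.
V_in − V_rec = 6.47461e-05 V = 64.75 µV.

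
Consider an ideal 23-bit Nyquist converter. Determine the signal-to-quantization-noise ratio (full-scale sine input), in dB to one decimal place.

140.2 dB

SNR ≈ 6.02·N + 1.76 dB = 6.02·23 + 1.76 = 140.22 dB.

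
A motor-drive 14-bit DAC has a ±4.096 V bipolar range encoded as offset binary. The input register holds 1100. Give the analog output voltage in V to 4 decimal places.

-3.5460 V

LSB = 8.192 V / 2^14 = 0.500 mV.
V_out = (−4.096) + 1100 × 0.0005 V = -3.546 V.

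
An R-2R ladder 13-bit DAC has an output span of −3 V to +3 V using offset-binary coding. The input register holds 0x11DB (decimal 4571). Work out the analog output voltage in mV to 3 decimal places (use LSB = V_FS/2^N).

LSB = 6 V / 2^13 = 0.732 mV.
Code 0x11DB = 4571 decimal.
V_out = (−3) + 4571 × 0.000732422 V = 0.3479 V.
= 347.900 mV.

347.900 mV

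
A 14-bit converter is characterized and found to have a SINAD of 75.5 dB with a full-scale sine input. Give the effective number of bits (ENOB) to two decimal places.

ENOB = (SINAD − 1.76) / 6.02 = (75.5 − 1.76)/6.02 = 12.249.

12.25 bits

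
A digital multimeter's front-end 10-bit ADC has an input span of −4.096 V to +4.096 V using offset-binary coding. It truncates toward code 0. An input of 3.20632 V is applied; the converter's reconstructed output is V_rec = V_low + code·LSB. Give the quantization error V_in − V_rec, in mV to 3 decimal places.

Step size: 8.192 V ÷ 2^10 = 8.000 mV.
Scaled input = 912.7900 LSBs, so code = 912.
V_rec = (−4.096) + 912·0.008 = 3.2 V.
V_in − V_rec = 0.00632 V = 6.320 mV.

6.320 mV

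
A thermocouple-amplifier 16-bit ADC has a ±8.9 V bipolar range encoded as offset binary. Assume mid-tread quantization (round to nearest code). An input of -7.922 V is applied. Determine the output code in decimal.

code 3601

Full-scale span = 17.8 V; LSB = 17.8/2^16 = 271.61 µV.
(V_in − V_low)/LSB = (-7.922 − (−8.9)) / 0.000271606 = 3600.798.
round(3600.798) = 3601.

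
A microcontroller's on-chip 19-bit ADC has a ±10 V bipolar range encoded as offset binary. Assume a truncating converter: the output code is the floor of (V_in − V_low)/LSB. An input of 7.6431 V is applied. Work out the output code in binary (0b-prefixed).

code 0b1110000111010100111 (decimal 462503)

With 524288 levels over 20 V, one step is 38.15 µV.
Input sits at 462503.281 steps above V_low.
So the output code is 462503.
In binary (0b-prefixed): 0b1110000111010100111.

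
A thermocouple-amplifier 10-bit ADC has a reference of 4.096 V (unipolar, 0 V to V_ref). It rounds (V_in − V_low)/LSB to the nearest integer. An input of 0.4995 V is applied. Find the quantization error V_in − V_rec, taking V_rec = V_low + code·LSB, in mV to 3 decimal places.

-0.500 mV

Step size: 4.096 V ÷ 2^10 = 4.000 mV.
Scaled input = 124.8750 LSBs, so code = 125.
V_rec = 0 + 125·0.004 = 0.5 V.
V_in − V_rec = -0.0005 V = -0.500 mV.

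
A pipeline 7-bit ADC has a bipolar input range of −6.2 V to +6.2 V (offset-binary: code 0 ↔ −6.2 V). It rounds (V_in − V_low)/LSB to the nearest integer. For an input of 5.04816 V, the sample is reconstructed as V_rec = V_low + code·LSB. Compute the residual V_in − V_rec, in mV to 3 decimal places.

LSB = 12.4/2^7 = 96.875 mV.
(5.04816 − (−6.2))/0.096875 = 116.1100; round gives code 116.
Reconstructed: 5.0375 V.
Difference: 0.01066 V → 10.660 mV.

10.660 mV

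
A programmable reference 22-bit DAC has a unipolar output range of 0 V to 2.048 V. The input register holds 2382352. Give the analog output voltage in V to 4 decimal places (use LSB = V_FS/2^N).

1.1633 V

LSB = 2.048 V / 2^22 = 0.49 µV.
V_out = 0 + 2382352 × 4.88281e-07 V = 1.16326 V.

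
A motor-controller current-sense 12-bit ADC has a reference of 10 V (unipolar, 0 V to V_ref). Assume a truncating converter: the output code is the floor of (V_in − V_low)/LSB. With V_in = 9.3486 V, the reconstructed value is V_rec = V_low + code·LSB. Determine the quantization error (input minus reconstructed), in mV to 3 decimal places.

0.455 mV

One LSB is 10 V / 4096 = 2.441 mV.
(9.3486 − 0)/0.00244141 = 3829.1866; ⌊·⌋ gives code 3829.
V_rec = 0 + 3829·0.00244141 = 9.3481445 V.
Difference: 0.000455469 V → 0.455 mV.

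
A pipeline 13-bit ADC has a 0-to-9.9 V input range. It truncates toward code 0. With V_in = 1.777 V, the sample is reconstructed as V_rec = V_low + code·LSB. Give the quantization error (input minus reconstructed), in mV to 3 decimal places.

Step size: 9.9 V ÷ 2^13 = 1.208 mV.
(1.777 − 0)/0.0012085 = 1470.4226; ⌊·⌋ gives code 1470.
Code 1470 maps back to 0 + 1470×0.0012085 V = 1.7764893 V.
V_in − V_rec = 0.000510742 V = 0.511 mV.

0.511 mV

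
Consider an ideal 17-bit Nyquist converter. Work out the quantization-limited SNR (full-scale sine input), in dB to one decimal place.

104.1 dB

SNR ≈ 6.02·N + 1.76 dB = 6.02·17 + 1.76 = 104.10 dB.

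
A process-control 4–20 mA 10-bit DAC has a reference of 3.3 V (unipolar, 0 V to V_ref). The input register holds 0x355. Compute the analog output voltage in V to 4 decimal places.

LSB = 3.3 V / 2^10 = 3.223 mV.
Code 0x355 = 853 decimal.
V_out = 0 + 853 × 0.00322266 V = 2.74893 V.

2.7489 V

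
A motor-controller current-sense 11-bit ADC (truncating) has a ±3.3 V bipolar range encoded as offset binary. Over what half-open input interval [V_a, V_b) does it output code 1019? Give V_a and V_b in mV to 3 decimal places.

LSB = 6.6/2^11 = 3.223 mV.
V_a = V_low + 1019·LSB = -0.0161133 V; V_b = V_low + 1020·LSB = -0.0128906 V.

[-16.113 mV, -12.891 mV)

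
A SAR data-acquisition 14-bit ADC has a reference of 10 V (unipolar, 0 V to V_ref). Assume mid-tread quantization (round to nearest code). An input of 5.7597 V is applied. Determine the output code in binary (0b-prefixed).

code 0b10010011011101 (decimal 9437)

Full-scale span = 10 V; LSB = 10/2^14 = 0.610 mV.
Input sits at 9436.692 steps above V_low.
So the output code is 9437.
In binary (0b-prefixed): 0b10010011011101.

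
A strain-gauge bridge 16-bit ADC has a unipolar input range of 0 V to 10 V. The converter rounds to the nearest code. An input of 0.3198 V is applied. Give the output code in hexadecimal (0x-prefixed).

LSB = 10 V / 65536 = 152.59 µV.
Input sits at 2095.841 steps above V_low.
So the output code is 2096.
In hexadecimal (0x-prefixed): 0x830.

code 0x830 (decimal 2096)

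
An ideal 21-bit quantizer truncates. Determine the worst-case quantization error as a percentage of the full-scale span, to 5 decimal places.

Truncating → worst-case error = 1 LSB = V_FS/2^21, so 100/2097152 = 4.76837e-05 % of full scale.

0.00005 %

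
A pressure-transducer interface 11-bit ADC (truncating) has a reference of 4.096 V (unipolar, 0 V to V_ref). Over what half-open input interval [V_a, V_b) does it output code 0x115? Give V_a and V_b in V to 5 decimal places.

[0.55400 V, 0.55600 V)

LSB = 4.096/2^11 = 2.000 mV.
Code 0x115 = 277 decimal.
V_a = V_low + 277·LSB = 0.554 V; V_b = V_low + 278·LSB = 0.556 V.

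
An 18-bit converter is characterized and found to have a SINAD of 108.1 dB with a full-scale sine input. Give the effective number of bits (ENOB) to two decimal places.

ENOB = (SINAD − 1.76) / 6.02 = (108.1 − 1.76)/6.02 = 17.664.

17.66 bits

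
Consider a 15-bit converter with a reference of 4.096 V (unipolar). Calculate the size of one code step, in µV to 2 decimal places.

125.00 µV

Full-scale span = 4.096 V.
LSB = 4.096 / 2^15 = 4.096 / 32768 = 0.000125 V = 125.00 µV.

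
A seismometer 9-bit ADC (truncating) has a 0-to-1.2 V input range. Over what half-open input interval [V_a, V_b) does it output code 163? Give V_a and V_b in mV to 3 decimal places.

[382.031 mV, 384.375 mV)

LSB = 1.2/2^9 = 2.344 mV.
V_a = V_low + 163·LSB = 0.382031 V; V_b = V_low + 164·LSB = 0.384375 V.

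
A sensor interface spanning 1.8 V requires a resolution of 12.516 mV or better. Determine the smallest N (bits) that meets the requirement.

Number of steps required ≥ 1.8 V / 12.516 mV = 143.82.
Need 2^N ≥ 143.82; 2^7 = 128, 2^8 = 256.
Minimum N = 8.

8 bits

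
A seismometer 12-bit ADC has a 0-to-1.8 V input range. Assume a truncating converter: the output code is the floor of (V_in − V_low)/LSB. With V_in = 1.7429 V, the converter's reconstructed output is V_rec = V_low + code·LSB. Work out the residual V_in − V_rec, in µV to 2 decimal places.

LSB = 1.8/2^12 = 439.45 µV.
(1.7429 − 0)/0.000439453 = 3966.0658; ⌊·⌋ gives code 3966.
V_rec = 0 + 3966·0.000439453 = 1.7428711 V.
Error = 1.7429 − 1.7428711 = 2.89063e-05 V = 28.91 µV.

28.91 µV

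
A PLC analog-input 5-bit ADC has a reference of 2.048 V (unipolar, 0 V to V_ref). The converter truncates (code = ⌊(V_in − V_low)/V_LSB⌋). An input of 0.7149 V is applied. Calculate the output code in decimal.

code 11

Full-scale span = 2.048 V; LSB = 2.048/2^5 = 64.000 mV.
(V_in − V_low)/LSB = (0.7149 − 0) / 0.064 = 11.170.
Floor → code 11.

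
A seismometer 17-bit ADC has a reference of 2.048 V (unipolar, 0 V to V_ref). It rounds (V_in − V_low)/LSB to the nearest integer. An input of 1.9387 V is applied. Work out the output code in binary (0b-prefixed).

code 0b11110010010101101 (decimal 124077)

LSB = 2.048 V / 131072 = 15.62 µV.
Input sits at 124076.800 steps above V_low.
round(124076.800) = 124077.
In binary (0b-prefixed): 0b11110010010101101.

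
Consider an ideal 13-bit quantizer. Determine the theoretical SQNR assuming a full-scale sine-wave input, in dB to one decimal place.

SNR ≈ 6.02·N + 1.76 dB = 6.02·13 + 1.76 = 80.02 dB.

80.0 dB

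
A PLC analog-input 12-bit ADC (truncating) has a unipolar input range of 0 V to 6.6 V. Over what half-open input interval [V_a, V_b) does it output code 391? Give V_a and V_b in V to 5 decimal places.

LSB = 6.6/2^12 = 1.611 mV.
V_a = V_low + 391·LSB = 0.630029 V; V_b = V_low + 392·LSB = 0.631641 V.

[0.63003 V, 0.63164 V)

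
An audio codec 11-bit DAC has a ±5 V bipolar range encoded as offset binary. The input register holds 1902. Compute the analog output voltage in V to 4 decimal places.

4.2871 V

LSB = 10 V / 2^11 = 4.883 mV.
V_out = (−5) + 1902 × 0.00488281 V = 4.28711 V.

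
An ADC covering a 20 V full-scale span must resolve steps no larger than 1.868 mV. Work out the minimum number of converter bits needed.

14 bits

Number of steps required ≥ 20 V / 1.868 mV = 10706.64.
Need 2^N ≥ 10706.64; 2^13 = 8192, 2^14 = 16384.
Minimum N = 14.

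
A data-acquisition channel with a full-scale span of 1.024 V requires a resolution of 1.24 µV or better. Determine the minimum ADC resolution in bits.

Number of steps required ≥ 1.024 V / 1.24 µV = 825806.45.
Need 2^N ≥ 825806.45; 2^19 = 524288, 2^20 = 1048576.
Minimum N = 20.

20 bits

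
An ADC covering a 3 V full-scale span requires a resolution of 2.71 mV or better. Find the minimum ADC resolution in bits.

11 bits

Number of steps required ≥ 3 V / 2.71 mV = 1107.01.
Need 2^N ≥ 1107.01; 2^10 = 1024, 2^11 = 2048.
Minimum N = 11.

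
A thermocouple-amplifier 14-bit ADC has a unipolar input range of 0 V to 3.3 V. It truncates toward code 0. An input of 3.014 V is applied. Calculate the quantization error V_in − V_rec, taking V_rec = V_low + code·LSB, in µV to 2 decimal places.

Step size: 3.3 V ÷ 2^14 = 201.42 µV.
Scaled input = 14964.0533 LSBs, so code = 14964.
Reconstructed: 3.0139893 V.
Difference: 1.07422e-05 V → 10.74 µV.

10.74 µV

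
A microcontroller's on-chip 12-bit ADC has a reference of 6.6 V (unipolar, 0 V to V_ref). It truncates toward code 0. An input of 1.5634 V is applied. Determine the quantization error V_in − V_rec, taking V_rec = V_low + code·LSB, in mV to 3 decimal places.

0.412 mV

Step size: 6.6 V ÷ 2^12 = 1.611 mV.
(1.5634 − 0)/0.00161133 = 970.2555; ⌊·⌋ gives code 970.
Reconstructed: 1.5629883 V.
Difference: 0.000411719 V → 0.412 mV.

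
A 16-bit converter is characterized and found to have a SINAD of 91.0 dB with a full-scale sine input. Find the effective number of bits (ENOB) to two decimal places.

14.82 bits

ENOB = (SINAD − 1.76) / 6.02 = (91.0 − 1.76)/6.02 = 14.824.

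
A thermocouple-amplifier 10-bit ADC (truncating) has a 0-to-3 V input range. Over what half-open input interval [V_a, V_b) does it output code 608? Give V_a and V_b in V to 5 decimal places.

[1.78125 V, 1.78418 V)

LSB = 3/2^10 = 2.930 mV.
V_a = V_low + 608·LSB = 1.78125 V; V_b = V_low + 609·LSB = 1.78418 V.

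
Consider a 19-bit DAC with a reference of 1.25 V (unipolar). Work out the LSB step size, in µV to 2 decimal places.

Full-scale span = 1.25 V.
LSB = 1.25 / 2^19 = 1.25 / 524288 = 2.38419e-06 V = 2.38 µV.

2.38 µV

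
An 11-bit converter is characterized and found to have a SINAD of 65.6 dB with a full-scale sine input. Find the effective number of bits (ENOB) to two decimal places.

ENOB = (SINAD − 1.76) / 6.02 = (65.6 − 1.76)/6.02 = 10.605.

10.60 bits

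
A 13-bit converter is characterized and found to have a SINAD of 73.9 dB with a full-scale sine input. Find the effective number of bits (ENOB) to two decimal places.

ENOB = (SINAD − 1.76) / 6.02 = (73.9 − 1.76)/6.02 = 11.983.

11.98 bits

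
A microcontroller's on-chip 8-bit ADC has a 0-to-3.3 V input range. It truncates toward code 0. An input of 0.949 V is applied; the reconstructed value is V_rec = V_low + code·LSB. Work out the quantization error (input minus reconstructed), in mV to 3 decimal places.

7.984 mV

LSB = 3.3/2^8 = 12.891 mV.
(V_in − V_low)/LSB = (0.949 − 0)/0.0128906 = 73.6194 → code 73 (floor).
V_rec = 0 + 73·0.0128906 = 0.94101563 V.
Difference: 0.00798438 V → 7.984 mV.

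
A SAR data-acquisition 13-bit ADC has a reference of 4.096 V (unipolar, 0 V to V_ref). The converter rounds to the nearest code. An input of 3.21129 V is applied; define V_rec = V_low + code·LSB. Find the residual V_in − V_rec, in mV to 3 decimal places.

-0.210 mV

Step size: 4.096 V ÷ 2^13 = 0.500 mV.
(V_in − V_low)/LSB = (3.21129 − 0)/0.0005 = 6422.5800 → code 6423 (round).
Code 6423 maps back to 0 + 6423×0.0005 V = 3.2115 V.
Difference: -0.00021 V → -0.210 mV.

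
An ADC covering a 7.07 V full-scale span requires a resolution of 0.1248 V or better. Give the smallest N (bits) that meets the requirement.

Number of steps required ≥ 7.07 V / 0.1248 V = 56.65.
Need 2^N ≥ 56.65; 2^5 = 32, 2^6 = 64.
Minimum N = 6.

6 bits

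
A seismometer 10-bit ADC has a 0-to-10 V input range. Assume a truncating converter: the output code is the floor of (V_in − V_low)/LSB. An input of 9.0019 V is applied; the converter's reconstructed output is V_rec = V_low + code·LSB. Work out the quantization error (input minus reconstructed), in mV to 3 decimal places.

7.759 mV

LSB = 10/2^10 = 9.766 mV.
(9.0019 − 0)/0.00976562 = 921.7946; ⌊·⌋ gives code 921.
V_rec = 0 + 921·0.00976562 = 8.9941406 V.
Error = 9.0019 − 8.9941406 = 0.00775937 V = 7.759 mV.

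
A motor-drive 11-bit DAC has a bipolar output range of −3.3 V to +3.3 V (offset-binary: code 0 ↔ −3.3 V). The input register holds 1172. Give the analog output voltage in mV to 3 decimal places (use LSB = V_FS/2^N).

476.953 mV

LSB = 6.6 V / 2^11 = 3.223 mV.
V_out = (−3.3) + 1172 × 0.00322266 V = 0.476953 V.
= 476.953 mV.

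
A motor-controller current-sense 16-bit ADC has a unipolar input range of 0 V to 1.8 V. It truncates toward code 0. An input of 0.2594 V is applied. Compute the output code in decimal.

code 9444

LSB = 1.8 V / 65536 = 27.47 µV.
(0.2594 − 0) / 2.74658e-05 = 9444.466 LSBs.
So the output code is 9444.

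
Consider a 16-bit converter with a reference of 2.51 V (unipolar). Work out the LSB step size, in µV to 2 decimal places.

Full-scale span = 2.51 V.
LSB = 2.51 / 2^16 = 2.51 / 65536 = 3.82996e-05 V = 38.30 µV.

38.30 µV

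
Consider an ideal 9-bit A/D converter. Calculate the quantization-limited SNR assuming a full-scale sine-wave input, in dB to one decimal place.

55.9 dB

SNR ≈ 6.02·N + 1.76 dB = 6.02·9 + 1.76 = 55.94 dB.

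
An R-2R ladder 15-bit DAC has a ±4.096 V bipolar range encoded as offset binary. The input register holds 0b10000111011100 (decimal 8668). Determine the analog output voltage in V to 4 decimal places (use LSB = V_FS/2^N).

-1.9290 V

LSB = 8.192 V / 2^15 = 250.00 µV.
Code 0b10000111011100 = 8668 decimal.
V_out = (−4.096) + 8668 × 0.00025 V = -1.929 V.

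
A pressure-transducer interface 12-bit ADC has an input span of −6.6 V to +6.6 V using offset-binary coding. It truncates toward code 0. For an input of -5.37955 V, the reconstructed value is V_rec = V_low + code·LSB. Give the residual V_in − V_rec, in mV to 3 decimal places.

LSB = 13.2/2^12 = 3.223 mV.
(-5.37955 − (−6.6))/0.00322266 = 378.7093; ⌊·⌋ gives code 378.
Reconstructed: -5.3818359 V.
V_in − V_rec = 0.00228594 V = 2.286 mV.

2.286 mV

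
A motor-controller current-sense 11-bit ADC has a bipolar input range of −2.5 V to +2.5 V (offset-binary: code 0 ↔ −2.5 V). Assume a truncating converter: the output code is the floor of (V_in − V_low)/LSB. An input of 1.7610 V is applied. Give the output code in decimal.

code 1745

LSB = 5 V / 2048 = 2.441 mV.
(1.7610 − (−2.5)) / 0.00244141 = 1745.306 LSBs.
Floor → code 1745.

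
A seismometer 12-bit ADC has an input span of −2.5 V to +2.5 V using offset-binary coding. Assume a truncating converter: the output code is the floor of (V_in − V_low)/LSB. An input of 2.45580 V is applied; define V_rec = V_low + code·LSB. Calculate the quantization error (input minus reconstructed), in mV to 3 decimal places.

LSB = 5/2^12 = 1.221 mV.
(V_in − V_low)/LSB = (2.45580 − (−2.5))/0.0012207 = 4059.7914 → code 4059 (floor).
V_rec = (−2.5) + 4059·0.0012207 = 2.454834 V.
V_in − V_rec = 0.000966016 V = 0.966 mV.

0.966 mV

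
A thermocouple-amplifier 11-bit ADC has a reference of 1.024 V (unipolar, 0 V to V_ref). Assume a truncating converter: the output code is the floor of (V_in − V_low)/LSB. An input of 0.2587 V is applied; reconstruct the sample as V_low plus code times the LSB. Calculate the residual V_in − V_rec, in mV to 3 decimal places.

0.200 mV

Step size: 1.024 V ÷ 2^11 = 0.500 mV.
Scaled input = 517.4000 LSBs, so code = 517.
Code 517 maps back to 0 + 517×0.0005 V = 0.2585 V.
Error = 0.2587 − 0.2585 = 0.0002 V = 0.200 mV.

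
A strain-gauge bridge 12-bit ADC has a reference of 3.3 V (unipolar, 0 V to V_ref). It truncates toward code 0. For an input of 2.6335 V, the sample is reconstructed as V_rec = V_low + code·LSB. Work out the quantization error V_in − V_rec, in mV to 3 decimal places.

One LSB is 3.3 V / 4096 = 0.806 mV.
(V_in − V_low)/LSB = (2.6335 − 0)/0.000805664 = 3268.7321 → code 3268 (floor).
Code 3268 maps back to 0 + 3268×0.000805664 V = 2.6329102 V.
V_in − V_rec = 0.000589844 V = 0.590 mV.

0.590 mV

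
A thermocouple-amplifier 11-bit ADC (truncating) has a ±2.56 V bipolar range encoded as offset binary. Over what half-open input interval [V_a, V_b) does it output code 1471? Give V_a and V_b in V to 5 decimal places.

LSB = 5.12/2^11 = 2.500 mV.
V_a = V_low + 1471·LSB = 1.1175 V; V_b = V_low + 1472·LSB = 1.12 V.

[1.11750 V, 1.12000 V)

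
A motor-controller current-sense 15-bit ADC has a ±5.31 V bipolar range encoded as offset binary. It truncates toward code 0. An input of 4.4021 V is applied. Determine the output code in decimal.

code 29966

Full-scale span = 10.62 V; LSB = 10.62/2^15 = 324.10 µV.
(V_in − V_low)/LSB = (4.4021 − (−5.31)) / 0.000324097 = 29966.675.
Floor → code 29966.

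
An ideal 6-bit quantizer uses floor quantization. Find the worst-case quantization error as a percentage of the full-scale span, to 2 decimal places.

Truncating → worst-case error = 1 LSB = V_FS/2^6, so 100/64 = 1.5625 % of full scale.

1.56 %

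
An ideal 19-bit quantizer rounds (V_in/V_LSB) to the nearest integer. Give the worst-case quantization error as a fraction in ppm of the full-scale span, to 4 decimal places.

Rounding → worst-case error = ½ LSB = V_FS/2^20, so 1e+06/1048576 = 0.953674 ppm of full scale.

0.9537 ppm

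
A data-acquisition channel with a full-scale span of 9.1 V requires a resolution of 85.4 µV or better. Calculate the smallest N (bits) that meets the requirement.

Number of steps required ≥ 9.1 V / 85.4 µV = 106557.38.
Need 2^N ≥ 106557.38; 2^16 = 65536, 2^17 = 131072.
Minimum N = 17.

17 bits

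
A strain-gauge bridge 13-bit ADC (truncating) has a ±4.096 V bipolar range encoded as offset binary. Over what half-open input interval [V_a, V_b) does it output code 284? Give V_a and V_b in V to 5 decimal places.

[-3.81200 V, -3.81100 V)

LSB = 8.192/2^13 = 1.000 mV.
V_a = V_low + 284·LSB = -3.812 V; V_b = V_low + 285·LSB = -3.811 V.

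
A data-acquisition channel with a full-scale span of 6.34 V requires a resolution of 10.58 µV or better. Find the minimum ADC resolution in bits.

Number of steps required ≥ 6.34 V / 10.58 µV = 599243.86.
Need 2^N ≥ 599243.86; 2^19 = 524288, 2^20 = 1048576.
Minimum N = 20.

20 bits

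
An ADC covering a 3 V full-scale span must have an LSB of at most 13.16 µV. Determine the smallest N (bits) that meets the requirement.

18 bits

Number of steps required ≥ 3 V / 13.16 µV = 227963.53.
Need 2^N ≥ 227963.53; 2^17 = 131072, 2^18 = 262144.
Minimum N = 18.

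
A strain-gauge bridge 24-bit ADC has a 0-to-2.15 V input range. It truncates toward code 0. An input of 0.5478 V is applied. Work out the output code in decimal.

Full-scale span = 2.15 V; LSB = 2.15/2^24 = 0.13 µV.
(V_in − V_low)/LSB = (0.5478 − 0) / 1.2815e-07 = 4274678.570.
So the output code is 4274678.

code 4274678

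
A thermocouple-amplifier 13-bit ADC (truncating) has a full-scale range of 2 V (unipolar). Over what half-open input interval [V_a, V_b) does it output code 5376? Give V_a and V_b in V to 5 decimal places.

[1.31250 V, 1.31274 V)

LSB = 2/2^13 = 244.14 µV.
V_a = V_low + 5376·LSB = 1.3125 V; V_b = V_low + 5377·LSB = 1.31274 V.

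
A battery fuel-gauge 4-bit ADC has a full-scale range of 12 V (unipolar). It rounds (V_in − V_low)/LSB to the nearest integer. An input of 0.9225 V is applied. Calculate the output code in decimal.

Full-scale span = 12 V; LSB = 12/2^4 = 0.7500 V.
(V_in − V_low)/LSB = (0.9225 − 0) / 0.75 = 1.230.
round(1.230) = 1.

code 1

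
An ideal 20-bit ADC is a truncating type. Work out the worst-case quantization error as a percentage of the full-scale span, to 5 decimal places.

0.00010 %

Truncating → worst-case error = 1 LSB = V_FS/2^20, so 100/1048576 = 9.53674e-05 % of full scale.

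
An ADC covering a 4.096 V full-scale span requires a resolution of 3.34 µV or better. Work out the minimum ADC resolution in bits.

Number of steps required ≥ 4.096 V / 3.34 µV = 1226347.31.
Need 2^N ≥ 1226347.31; 2^20 = 1048576, 2^21 = 2097152.
Minimum N = 21.

21 bits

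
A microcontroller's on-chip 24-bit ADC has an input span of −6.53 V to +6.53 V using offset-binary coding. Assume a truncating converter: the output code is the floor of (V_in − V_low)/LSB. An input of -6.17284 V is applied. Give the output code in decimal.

With 16777216 levels over 13.06 V, one step is 0.78 µV.
(-6.17284 − (−6.53)) / 7.78437e-07 = 458817.034 LSBs.
Floor → code 458817.

code 458817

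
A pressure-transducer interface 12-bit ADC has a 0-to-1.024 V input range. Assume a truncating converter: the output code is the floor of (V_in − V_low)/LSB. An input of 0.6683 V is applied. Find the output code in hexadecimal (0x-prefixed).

Full-scale span = 1.024 V; LSB = 1.024/2^12 = 250.00 µV.
(0.6683 − 0) / 0.00025 = 2673.200 LSBs.
Floor → code 2673.
In hexadecimal (0x-prefixed): 0xA71.

code 0xA71 (decimal 2673)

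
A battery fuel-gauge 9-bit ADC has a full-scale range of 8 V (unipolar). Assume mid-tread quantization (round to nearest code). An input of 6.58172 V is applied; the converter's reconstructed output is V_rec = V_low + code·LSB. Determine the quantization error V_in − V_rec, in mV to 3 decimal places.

One LSB is 8 V / 512 = 15.625 mV.
(V_in − V_low)/LSB = (6.58172 − 0)/0.015625 = 421.2301 → code 421 (round).
Reconstructed: 6.578125 V.
Error = 6.58172 − 6.578125 = 0.003595 V = 3.595 mV.

3.595 mV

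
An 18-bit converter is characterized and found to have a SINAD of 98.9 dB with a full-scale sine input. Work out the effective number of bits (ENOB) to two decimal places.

16.14 bits

ENOB = (SINAD − 1.76) / 6.02 = (98.9 − 1.76)/6.02 = 16.136.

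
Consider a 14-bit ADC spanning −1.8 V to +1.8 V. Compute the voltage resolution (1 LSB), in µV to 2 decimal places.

Full-scale span = 3.6 V.
LSB = 3.6 / 2^14 = 3.6 / 16384 = 0.000219727 V = 219.73 µV.

219.73 µV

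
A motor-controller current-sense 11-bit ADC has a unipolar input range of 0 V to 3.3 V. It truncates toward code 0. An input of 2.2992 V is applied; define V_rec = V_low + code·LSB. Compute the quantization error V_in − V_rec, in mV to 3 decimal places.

LSB = 3.3/2^11 = 1.611 mV.
(V_in − V_low)/LSB = (2.2992 − 0)/0.00161133 = 1426.8975 → code 1426 (floor).
Reconstructed: 2.2977539 V.
Error = 2.2992 − 2.2977539 = 0.00144609 V = 1.446 mV.

1.446 mV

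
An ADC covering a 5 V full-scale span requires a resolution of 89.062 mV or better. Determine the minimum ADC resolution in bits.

Number of steps required ≥ 5 V / 89.062 mV = 56.14.
Need 2^N ≥ 56.14; 2^5 = 32, 2^6 = 64.
Minimum N = 6.

6 bits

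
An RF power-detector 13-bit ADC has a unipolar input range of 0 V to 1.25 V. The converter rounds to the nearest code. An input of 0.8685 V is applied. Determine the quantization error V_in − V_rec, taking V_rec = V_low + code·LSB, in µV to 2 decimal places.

-30.27 µV

Step size: 1.25 V ÷ 2^13 = 152.59 µV.
(V_in − V_low)/LSB = (0.8685 − 0)/0.000152588 = 5691.8016 → code 5692 (round).
Code 5692 maps back to 0 + 5692×0.000152588 V = 0.86853027 V.
Error = 0.8685 − 0.86853027 = -3.02734e-05 V = -30.27 µV.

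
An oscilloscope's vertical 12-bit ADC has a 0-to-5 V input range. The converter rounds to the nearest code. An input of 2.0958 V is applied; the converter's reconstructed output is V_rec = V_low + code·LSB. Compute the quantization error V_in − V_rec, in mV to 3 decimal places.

-0.147 mV

LSB = 5/2^12 = 1.221 mV.
(V_in − V_low)/LSB = (2.0958 − 0)/0.0012207 = 1716.8794 → code 1717 (round).
Reconstructed: 2.0959473 V.
Error = 2.0958 − 2.0959473 = -0.000147266 V = -0.147 mV.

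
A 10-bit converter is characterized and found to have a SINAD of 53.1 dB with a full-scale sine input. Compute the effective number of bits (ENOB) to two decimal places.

8.53 bits

ENOB = (SINAD − 1.76) / 6.02 = (53.1 − 1.76)/6.02 = 8.528.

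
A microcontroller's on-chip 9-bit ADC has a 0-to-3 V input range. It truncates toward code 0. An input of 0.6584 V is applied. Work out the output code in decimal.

code 112

With 512 levels over 3 V, one step is 5.859 mV.
(0.6584 − 0) / 0.00585938 = 112.367 LSBs.
So the output code is 112.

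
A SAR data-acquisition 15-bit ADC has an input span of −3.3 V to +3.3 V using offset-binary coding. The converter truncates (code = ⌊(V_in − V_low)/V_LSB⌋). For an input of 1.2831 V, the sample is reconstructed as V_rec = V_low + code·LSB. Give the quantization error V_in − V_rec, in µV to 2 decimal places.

79.98 µV

Step size: 6.6 V ÷ 2^15 = 201.42 µV.
(1.2831 − (−3.3))/0.000201416 = 22754.3971; ⌊·⌋ gives code 22754.
Reconstructed: 1.28302 V.
V_in − V_rec = 7.99805e-05 V = 79.98 µV.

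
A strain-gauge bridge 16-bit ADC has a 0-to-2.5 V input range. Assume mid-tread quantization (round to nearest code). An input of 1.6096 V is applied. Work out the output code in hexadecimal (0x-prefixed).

code 0xA4D3 (decimal 42195)

LSB = 2.5 V / 65536 = 38.15 µV.
(1.6096 − 0) / 3.8147e-05 = 42194.698 LSBs.
round(42194.698) = 42195.
In hexadecimal (0x-prefixed): 0xA4D3.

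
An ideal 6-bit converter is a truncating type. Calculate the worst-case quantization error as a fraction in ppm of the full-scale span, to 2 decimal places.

Truncating → worst-case error = 1 LSB = V_FS/2^6, so 1e+06/64 = 15625 ppm of full scale.

15625.00 ppm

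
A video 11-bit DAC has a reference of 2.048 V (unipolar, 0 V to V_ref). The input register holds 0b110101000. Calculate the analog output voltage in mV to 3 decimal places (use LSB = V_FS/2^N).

424.000 mV

LSB = 2.048 V / 2^11 = 1.000 mV.
Code 0b110101000 = 424 decimal.
V_out = 0 + 424 × 0.001 V = 0.424 V.
= 424.000 mV.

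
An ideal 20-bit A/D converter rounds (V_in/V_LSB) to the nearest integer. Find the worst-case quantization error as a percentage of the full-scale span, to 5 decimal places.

Rounding → worst-case error = ½ LSB = V_FS/2^21, so 100/2097152 = 4.76837e-05 % of full scale.

0.00005 %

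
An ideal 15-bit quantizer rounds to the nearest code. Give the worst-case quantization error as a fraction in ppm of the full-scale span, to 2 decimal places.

15.26 ppm

Rounding → worst-case error = ½ LSB = V_FS/2^16, so 1e+06/65536 = 15.2588 ppm of full scale.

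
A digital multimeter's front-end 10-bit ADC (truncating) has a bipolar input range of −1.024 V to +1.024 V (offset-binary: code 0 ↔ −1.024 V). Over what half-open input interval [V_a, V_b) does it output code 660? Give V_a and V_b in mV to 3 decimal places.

[296.000 mV, 298.000 mV)

LSB = 2.048/2^10 = 2.000 mV.
V_a = V_low + 660·LSB = 0.296 V; V_b = V_low + 661·LSB = 0.298 V.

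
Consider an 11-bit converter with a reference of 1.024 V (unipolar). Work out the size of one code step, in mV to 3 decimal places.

0.500 mV

Full-scale span = 1.024 V.
LSB = 1.024 / 2^11 = 1.024 / 2048 = 0.0005 V = 0.500 mV.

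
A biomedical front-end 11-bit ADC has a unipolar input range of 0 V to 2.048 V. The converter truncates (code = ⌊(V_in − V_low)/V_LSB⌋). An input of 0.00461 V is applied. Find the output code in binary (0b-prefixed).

code 0b100 (decimal 4)

Full-scale span = 2.048 V; LSB = 2.048/2^11 = 1.000 mV.
(V_in − V_low)/LSB = (0.00461 − 0) / 0.001 = 4.610.
⌊·⌋(4.610) = 4.
In binary (0b-prefixed): 0b100.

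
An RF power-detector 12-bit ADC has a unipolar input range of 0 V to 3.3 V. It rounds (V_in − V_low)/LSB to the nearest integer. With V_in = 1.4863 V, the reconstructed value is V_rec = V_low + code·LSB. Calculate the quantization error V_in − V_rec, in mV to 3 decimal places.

-0.150 mV

Step size: 3.3 V ÷ 2^12 = 0.806 mV.
(1.4863 − 0)/0.000805664 = 1844.8136; round gives code 1845.
Reconstructed: 1.4864502 V.
Difference: -0.000150195 V → -0.150 mV.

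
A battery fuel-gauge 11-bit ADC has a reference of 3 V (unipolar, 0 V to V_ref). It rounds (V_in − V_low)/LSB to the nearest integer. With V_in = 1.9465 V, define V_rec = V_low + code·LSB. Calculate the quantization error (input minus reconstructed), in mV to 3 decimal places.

-0.277 mV

Step size: 3 V ÷ 2^11 = 1.465 mV.
(1.9465 − 0)/0.00146484 = 1328.8107; round gives code 1329.
Code 1329 maps back to 0 + 1329×0.00146484 V = 1.9467773 V.
Difference: -0.000277344 V → -0.277 mV.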